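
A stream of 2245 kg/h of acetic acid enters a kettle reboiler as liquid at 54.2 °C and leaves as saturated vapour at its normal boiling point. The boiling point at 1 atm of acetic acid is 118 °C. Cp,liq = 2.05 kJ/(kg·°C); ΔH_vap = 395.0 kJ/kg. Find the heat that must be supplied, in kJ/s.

Q = 328 kJ/s

liquid 54.2→118 °C: 130.79 kJ/kg
vaporisation at 118 °C: 395 kJ/kg
Δh = 130.79 + 395 = 525.79 kJ/kg
Q = ṁ·Δh = 2245 kg/h × 525.79 kJ/kg = 1.1804e+06 kJ/h
|Q| = 327.89 kW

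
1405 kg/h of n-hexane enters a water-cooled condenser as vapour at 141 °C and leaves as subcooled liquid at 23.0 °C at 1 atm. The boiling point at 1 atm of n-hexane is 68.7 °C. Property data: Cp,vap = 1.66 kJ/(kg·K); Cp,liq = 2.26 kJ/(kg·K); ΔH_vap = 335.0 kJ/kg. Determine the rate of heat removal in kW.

Q_c = 218 kW

vapour 141→68.7 °C: -120.02 kJ/kg
condensation at 68.7 °C: -335 kJ/kg
liquid 68.7→23.0 °C: -103.28 kJ/kg
Δh = -120.02 + -335 + -103.28 = -558.3 kJ/kg
Q = ṁ·Δh = 1405 kg/h × -558.3 kJ/kg = -784410 kJ/h
|Q| = 217.89 kW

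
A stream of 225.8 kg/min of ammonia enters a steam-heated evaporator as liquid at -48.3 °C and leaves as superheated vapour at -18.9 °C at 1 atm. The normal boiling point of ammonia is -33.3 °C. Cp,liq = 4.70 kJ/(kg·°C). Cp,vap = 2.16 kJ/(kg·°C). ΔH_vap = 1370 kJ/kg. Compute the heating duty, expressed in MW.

Q = 5.54 MW

liquid -48.3→-33.3 °C: 70.5 kJ/kg
vaporisation at -33.3 °C: 1370 kJ/kg
vapour -33.3→-18.9 °C: 31.104 kJ/kg
Δh = 70.5 + 1370 + 31.104 = 1471.6 kJ/kg
Q = ṁ·Δh = 225.8 kg/min × 1471.6 kJ/kg = 332290 kJ/min
|Q| = 5538.1 kW = 5.5381 MW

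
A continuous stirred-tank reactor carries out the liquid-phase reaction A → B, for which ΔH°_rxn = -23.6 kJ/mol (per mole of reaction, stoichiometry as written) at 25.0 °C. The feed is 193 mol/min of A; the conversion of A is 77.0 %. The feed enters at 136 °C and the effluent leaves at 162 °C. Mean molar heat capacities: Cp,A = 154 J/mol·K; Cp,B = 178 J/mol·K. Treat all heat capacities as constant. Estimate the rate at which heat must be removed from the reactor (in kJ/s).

Extent of reaction ξ = 0.770 × 193 = 148.61 mol/min
Reaction term: ξ·ΔH°_rxn = 148.61 × -23.6 = -3507.2 kJ/min
Sensible, feed 136→25 °C: -3299.1 kJ/min
Outlet flows (mol/min): A 44.39, B 148.61
Sensible, products 25→162 °C: 4560.5 kJ/min
Q = ΔH = -2245.8 kJ/min = -37.43 kW
Heat removed = 37.43 kJ/s

Q_out = 37.4 kJ/s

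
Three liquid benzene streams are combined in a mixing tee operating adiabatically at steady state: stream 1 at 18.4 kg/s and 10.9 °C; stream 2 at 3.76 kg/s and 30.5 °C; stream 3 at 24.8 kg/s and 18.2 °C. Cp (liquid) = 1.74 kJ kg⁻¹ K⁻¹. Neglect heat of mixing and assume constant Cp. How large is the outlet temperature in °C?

Energy balance with Q = 0: Σ ṁᵢCp,ᵢ(T_out − Tᵢ) = 0
Σ ṁᵢCp,ᵢTᵢ = 18.4×1.74×10.9 + 3.76×1.74×30.5 + 24.8×1.74×18.2 = 1333.9
Σ ṁᵢCp,ᵢ = 18.4×1.74 + 3.76×1.74 + 24.8×1.74 = 81.71
T_out = 1333.9 / 81.71 = 16.325 °C

T_out = 16.3 °C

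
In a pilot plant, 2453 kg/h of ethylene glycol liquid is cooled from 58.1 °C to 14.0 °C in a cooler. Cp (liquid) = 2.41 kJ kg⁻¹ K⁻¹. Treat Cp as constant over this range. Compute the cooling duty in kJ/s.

Q = ṁ·Cp·ΔT = 2453 × 2.41 × (14.0 − 58.1) = -260710 kJ/h
Converting: 260710 / 3600 s = 72.419 kW

Q_c = 72.4 kJ/s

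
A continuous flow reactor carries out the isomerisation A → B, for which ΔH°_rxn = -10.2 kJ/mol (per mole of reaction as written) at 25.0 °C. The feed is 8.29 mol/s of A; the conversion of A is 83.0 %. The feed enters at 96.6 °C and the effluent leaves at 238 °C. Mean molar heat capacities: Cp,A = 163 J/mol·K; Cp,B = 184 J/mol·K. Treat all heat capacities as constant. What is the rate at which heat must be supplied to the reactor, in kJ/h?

Q_in = 546000 kJ/h

Extent of reaction ξ = 0.830 × 8.29 = 6.8807 mol/s
Reaction term: ξ·ΔH°_rxn = 6.8807 × -10.2 = -70.183 kJ/s
Sensible, feed 96.6→25 °C: -96.751 kJ/s
Outlet flows (mol/s): A 1.4093, B 6.8807
Sensible, products 25→238 °C: 318.6 kJ/s
Q = ΔH = 151.66 kJ/s = 151.66 kW
Heat supplied = 545990 kJ/h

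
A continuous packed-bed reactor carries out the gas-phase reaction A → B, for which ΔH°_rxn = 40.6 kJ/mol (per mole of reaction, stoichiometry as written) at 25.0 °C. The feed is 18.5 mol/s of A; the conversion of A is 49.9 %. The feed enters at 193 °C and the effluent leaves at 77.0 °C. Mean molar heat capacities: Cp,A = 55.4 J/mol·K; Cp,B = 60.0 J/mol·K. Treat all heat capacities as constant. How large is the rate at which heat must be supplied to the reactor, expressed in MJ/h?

Extent of reaction ξ = 0.499 × 18.5 = 9.2315 mol/s
Reaction term: ξ·ΔH°_rxn = 9.2315 × 40.6 = 374.8 kJ/s
Sensible, feed 193→25 °C: -172.18 kJ/s
Outlet flows (mol/s): A 9.2685, B 9.2315
Sensible, products 25→77.0 °C: 55.503 kJ/s
Q = ΔH = 258.12 kJ/s = 258.12 kW
Heat supplied = 929.23 MJ/h

Q_in = 929 MJ/h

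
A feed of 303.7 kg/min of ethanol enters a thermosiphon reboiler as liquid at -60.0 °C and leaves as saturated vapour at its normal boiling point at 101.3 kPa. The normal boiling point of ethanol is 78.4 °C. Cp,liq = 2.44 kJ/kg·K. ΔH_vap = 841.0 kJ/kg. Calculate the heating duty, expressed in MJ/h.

Q = 21500 MJ/h

liquid -60.0→78.4 °C: 337.7 kJ/kg
vaporisation at 78.4 °C: 841 kJ/kg
Δh = 337.7 + 841 = 1178.7 kJ/kg
Q = ṁ·Δh = 303.7 kg/min × 1178.7 kJ/kg = 357970 kJ/min
|Q| = 5966.2 kW = 21478 MJ/h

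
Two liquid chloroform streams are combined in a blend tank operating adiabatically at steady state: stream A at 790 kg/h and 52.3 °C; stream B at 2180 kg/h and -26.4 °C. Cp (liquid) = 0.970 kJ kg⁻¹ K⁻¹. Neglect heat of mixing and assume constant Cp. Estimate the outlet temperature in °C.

Adiabatic, steady state ⇒ Σ ṁᵢCp,ᵢ(T_out − Tᵢ) = 0
Σ ṁᵢCp,ᵢTᵢ = 790×0.970×52.3 + 2180×0.970×-26.4 = -15748
Σ ṁᵢCp,ᵢ = 790×0.970 + 2180×0.970 = 2880.9
T_out = -15748 / 2880.9 = -5.4663 °C

T_out = -5.47 °C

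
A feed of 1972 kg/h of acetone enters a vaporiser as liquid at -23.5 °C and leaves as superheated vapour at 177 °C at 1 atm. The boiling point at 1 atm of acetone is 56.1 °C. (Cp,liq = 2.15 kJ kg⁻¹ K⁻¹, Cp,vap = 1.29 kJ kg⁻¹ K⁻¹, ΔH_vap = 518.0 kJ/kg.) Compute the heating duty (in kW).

Q = 463 kW

liquid -23.5→56.1 °C: 171.14 kJ/kg
vaporisation at 56.1 °C: 518 kJ/kg
vapour 56.1→177 °C: 155.96 kJ/kg
Δh = 171.14 + 518 + 155.96 = 845.1 kJ/kg
Q = ṁ·Δh = 1972 kg/h × 845.1 kJ/kg = 1.6665e+06 kJ/h
|Q| = 462.93 kW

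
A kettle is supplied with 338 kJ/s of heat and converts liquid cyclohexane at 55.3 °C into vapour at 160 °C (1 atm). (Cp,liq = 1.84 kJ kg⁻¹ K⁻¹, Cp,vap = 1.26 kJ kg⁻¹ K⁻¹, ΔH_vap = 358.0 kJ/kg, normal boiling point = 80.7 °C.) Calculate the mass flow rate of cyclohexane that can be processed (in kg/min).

Δh = 1.84×(80.7−55.3) + 358.0 + 1.26×(160−80.7) = 504.65 kJ/kg
Q = 338 kJ/s = 338 kJ/s = 20280 kJ/min
ṁ = Q/Δh = 20280 / 504.65 = 40.186 kg/min

ṁ = 40.2 kg/min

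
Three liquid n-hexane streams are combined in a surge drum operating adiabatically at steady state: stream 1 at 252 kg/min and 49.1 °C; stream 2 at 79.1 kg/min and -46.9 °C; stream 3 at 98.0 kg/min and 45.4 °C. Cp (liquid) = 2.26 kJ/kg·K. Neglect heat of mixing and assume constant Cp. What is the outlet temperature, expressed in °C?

T_out = 30.6 °C

Adiabatic, steady state ⇒ Σ ṁᵢCp,ᵢ(T_out − Tᵢ) = 0
Σ ṁᵢCp,ᵢTᵢ = 252×2.26×49.1 + 79.1×2.26×-46.9 + 98.0×2.26×45.4 = 29634
Σ ṁᵢCp,ᵢ = 252×2.26 + 79.1×2.26 + 98.0×2.26 = 969.77
T_out = 29634 / 969.77 = 30.558 °C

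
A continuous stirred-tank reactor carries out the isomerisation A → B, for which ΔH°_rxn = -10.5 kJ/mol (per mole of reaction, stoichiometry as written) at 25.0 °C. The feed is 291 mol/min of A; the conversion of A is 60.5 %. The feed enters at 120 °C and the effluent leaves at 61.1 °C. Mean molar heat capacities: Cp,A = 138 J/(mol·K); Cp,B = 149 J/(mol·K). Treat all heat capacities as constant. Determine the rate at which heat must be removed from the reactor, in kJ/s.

Extent of reaction ξ = 0.605 × 291 = 176.06 mol/min
Reaction term: ξ·ΔH°_rxn = 176.06 × -10.5 = -1848.6 kJ/min
Sensible, feed 120→25 °C: -3815 kJ/min
Outlet flows (mol/min): A 114.94, B 176.06
Sensible, products 25→61.1 °C: 1519.6 kJ/min
Q = ΔH = -4144 kJ/min = -69.066 kW
Heat removed = 69.066 kJ/s

Q_out = 69.1 kJ/s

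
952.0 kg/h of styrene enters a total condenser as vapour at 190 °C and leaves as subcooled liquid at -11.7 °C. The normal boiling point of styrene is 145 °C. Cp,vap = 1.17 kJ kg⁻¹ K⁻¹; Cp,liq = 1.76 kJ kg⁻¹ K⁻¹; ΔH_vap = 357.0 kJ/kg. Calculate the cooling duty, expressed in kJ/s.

Q_c = 181 kJ/s

vapour 190→145 °C: -52.65 kJ/kg
condensation at 145 °C: -357 kJ/kg
liquid 145→-11.7 °C: -275.79 kJ/kg
Δh = -52.65 + -357 + -275.79 = -685.44 kJ/kg
Q = ṁ·Δh = 952.0 kg/h × -685.44 kJ/kg = -652540 kJ/h
|Q| = 181.26 kW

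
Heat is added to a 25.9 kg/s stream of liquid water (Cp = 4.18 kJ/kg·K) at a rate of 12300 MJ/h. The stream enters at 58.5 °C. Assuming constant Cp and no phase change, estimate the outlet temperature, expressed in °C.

Q = 12300 MJ/h = 3416.7 kJ/s
ΔT = Q/(ṁ·Cp) = 3416.7/(25.9×4.18) = 31.559 K
T_out = 58.5 + 31.559 = 90.059 °C

T_out = 90.1 °C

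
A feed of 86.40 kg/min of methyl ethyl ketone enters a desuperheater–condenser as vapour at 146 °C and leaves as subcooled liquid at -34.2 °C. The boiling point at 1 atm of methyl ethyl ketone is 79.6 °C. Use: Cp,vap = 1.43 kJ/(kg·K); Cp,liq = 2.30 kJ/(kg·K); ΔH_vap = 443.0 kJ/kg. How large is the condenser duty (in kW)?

Q_c = 1150 kW

vapour 146→79.6 °C: -94.952 kJ/kg
condensation at 79.6 °C: -443 kJ/kg
liquid 79.6→-34.2 °C: -261.74 kJ/kg
Δh = -94.952 + -443 + -261.74 = -799.69 kJ/kg
Q = ṁ·Δh = 86.40 kg/min × -799.69 kJ/kg = -69093 kJ/min
|Q| = 1151.6 kW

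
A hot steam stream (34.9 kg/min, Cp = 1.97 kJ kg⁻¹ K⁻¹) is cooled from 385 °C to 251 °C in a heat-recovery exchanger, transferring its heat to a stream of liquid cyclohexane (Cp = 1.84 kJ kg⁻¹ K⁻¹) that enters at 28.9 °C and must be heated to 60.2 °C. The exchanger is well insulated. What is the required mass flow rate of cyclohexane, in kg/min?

ṁ_c = 160 kg/min

Heat released by hot stream: Q = 34.9 × 1.97 × (385 − 251) = 9212.9 kJ/min
Energy balance on cold side (adiabatic exchanger): Q = ṁ_c·Cp_c·(T_c,out − T_c,in)
ṁ_c = 9212.9 / [1.84 × (60.2 − 28.9)] = 159.97 kg/min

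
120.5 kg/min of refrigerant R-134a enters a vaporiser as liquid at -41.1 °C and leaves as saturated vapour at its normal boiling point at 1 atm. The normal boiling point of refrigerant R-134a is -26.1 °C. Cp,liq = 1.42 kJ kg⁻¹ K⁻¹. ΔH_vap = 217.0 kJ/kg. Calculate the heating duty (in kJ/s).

liquid -41.1→-26.1 °C: 21.3 kJ/kg
vaporisation at -26.1 °C: 217 kJ/kg
Δh = 21.3 + 217 = 238.3 kJ/kg
Q = ṁ·Δh = 120.5 kg/min × 238.3 kJ/kg = 28715 kJ/min
|Q| = 478.59 kW

Q = 479 kJ/s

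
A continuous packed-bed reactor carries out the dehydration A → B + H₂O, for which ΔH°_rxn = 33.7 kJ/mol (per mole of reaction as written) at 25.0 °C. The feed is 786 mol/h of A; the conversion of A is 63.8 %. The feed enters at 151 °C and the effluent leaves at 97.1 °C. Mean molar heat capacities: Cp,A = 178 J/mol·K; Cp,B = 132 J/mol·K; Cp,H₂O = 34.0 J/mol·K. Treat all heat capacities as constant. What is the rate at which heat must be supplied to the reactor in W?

Q_in = 2480 W

Extent of reaction ξ = 0.638 × 786 = 501.47 mol/h
Reaction term: ξ·ΔH°_rxn = 501.47 × 33.7 = 16899 kJ/h
Sensible, feed 151→25 °C: -17628 kJ/h
Outlet flows (mol/h): A 284.53, B 501.47, H₂O 501.47
Sensible, products 25→97.1 °C: 9653.5 kJ/h
Q = ΔH = 8924.6 kJ/h = 2.479 kW
Heat supplied = 2479 W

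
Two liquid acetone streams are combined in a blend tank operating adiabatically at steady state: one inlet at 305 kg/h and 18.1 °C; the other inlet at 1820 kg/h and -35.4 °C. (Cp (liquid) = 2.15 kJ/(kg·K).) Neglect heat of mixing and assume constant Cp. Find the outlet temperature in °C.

Adiabatic, steady state ⇒ Σ ṁᵢCp,ᵢ(T_out − Tᵢ) = 0
Σ ṁᵢCp,ᵢTᵢ = 305×2.15×18.1 + 1820×2.15×-35.4 = -126650
Σ ṁᵢCp,ᵢ = 305×2.15 + 1820×2.15 = 4568.8
T_out = -126650 / 4568.8 = -27.721 °C

T_out = -27.7 °C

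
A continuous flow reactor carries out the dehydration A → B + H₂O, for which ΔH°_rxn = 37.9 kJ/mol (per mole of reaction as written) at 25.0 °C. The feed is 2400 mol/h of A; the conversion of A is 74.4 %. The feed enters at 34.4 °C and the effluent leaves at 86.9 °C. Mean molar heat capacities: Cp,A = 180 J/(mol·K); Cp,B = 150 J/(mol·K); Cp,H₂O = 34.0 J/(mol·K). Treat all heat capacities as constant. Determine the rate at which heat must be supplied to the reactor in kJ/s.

Extent of reaction ξ = 0.744 × 2400 = 1785.6 mol/h
Reaction term: ξ·ΔH°_rxn = 1785.6 × 37.9 = 67674 kJ/h
Sensible, feed 34.4→25 °C: -4060.8 kJ/h
Outlet flows (mol/h): A 614.4, B 1785.6, H₂O 1785.6
Sensible, products 25→86.9 °C: 27183 kJ/h
Q = ΔH = 90796 kJ/h = 25.221 kW
Heat supplied = 25.221 kJ/s

Q_in = 25.2 kJ/s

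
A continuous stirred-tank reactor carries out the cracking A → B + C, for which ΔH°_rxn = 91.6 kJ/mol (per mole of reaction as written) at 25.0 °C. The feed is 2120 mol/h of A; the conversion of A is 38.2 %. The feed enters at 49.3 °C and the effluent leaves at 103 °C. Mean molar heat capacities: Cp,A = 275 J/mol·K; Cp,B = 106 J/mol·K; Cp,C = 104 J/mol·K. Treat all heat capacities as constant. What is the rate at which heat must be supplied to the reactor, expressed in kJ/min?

Q_in = 1690 kJ/min

Extent of reaction ξ = 0.382 × 2120 = 809.84 mol/h
Reaction term: ξ·ΔH°_rxn = 809.84 × 91.6 = 74181 kJ/h
Sensible, feed 49.3→25 °C: -14167 kJ/h
Outlet flows (mol/h): A 1310.2, B 809.84, C 809.84
Sensible, products 25→103 °C: 41368 kJ/h
Q = ΔH = 101380 kJ/h = 28.162 kW
Heat supplied = 1689.7 kJ/min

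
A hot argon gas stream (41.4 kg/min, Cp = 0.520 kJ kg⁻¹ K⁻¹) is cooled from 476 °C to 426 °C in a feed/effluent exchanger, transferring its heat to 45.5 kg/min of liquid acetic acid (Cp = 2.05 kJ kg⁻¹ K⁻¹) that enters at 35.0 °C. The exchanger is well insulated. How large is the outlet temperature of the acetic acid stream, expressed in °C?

T_c,out = 46.5 °C

Heat released by hot stream: Q = 41.4 × 0.520 × (476 − 426) = 1076.4 kJ/min
Energy balance on cold side (adiabatic exchanger): Q = ṁ_c·Cp_c·(T_c,out − T_c,in)
T_c,out = 35.0 + 1076.4/(45.5 × 2.05) = 46.54 °C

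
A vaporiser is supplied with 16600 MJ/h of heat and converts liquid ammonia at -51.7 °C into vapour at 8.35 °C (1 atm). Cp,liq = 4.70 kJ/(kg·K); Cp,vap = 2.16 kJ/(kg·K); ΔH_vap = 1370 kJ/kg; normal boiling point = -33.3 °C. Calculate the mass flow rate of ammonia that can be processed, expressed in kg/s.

Δh = 4.70×(-33.3−-51.7) + 1370 + 2.16×(8.35−-33.3) = 1546.4 kJ/kg
Q = 16600 MJ/h = 4611.1 kJ/s = 4611.1 kJ/s
ṁ = Q/Δh = 4611.1 / 1546.4 = 2.9818 kg/s

ṁ = 2.98 kg/s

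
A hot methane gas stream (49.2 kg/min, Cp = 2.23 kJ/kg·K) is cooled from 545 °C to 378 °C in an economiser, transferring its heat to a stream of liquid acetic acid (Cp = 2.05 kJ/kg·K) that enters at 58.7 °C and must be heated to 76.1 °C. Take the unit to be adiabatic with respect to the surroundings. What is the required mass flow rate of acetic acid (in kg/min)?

Heat released by hot stream: Q = 49.2 × 2.23 × (545 − 378) = 18323 kJ/min
Energy balance on cold side (adiabatic exchanger): Q = ṁ_c·Cp_c·(T_c,out − T_c,in)
ṁ_c = 18323 / [2.05 × (76.1 − 58.7)] = 513.67 kg/min

ṁ_c = 514 kg/min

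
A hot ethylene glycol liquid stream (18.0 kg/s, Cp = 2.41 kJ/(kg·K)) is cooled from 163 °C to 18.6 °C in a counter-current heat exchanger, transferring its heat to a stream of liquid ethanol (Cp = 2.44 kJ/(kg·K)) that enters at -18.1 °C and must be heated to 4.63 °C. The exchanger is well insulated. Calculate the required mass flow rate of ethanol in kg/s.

ṁ_c = 113 kg/s

Heat released by hot stream: Q = 18.0 × 2.41 × (163 − 18.6) = 6264.1 kJ/s
Energy balance on cold side (adiabatic exchanger): Q = ṁ_c·Cp_c·(T_c,out − T_c,in)
ṁ_c = 6264.1 / [2.44 × (4.63 − -18.1)] = 112.95 kg/s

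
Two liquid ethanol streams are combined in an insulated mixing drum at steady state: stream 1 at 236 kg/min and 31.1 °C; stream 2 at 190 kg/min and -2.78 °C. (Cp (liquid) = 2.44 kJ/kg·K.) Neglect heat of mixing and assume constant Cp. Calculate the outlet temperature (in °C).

Adiabatic, steady state ⇒ Σ ṁᵢCp,ᵢ(T_out − Tᵢ) = 0
T_out = Σ ṁᵢCp,ᵢTᵢ / Σ ṁᵢCp,ᵢ
      = 16620 / 1039.4 = 15.989 °C

T_out = 16.0 °C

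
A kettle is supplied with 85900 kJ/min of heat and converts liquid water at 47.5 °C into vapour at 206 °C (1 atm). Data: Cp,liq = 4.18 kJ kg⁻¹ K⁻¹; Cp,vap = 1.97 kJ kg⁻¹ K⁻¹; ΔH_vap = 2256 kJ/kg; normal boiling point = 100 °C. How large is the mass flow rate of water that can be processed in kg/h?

Δh = 4.18×(100−47.5) + 2256 + 1.97×(206−100) = 2684.3 kJ/kg
Q = 85900 kJ/min = 1431.7 kJ/s = 5.154e+06 kJ/h
ṁ = Q/Δh = 5.154e+06 / 2684.3 = 1920.1 kg/h

ṁ = 1920 kg/h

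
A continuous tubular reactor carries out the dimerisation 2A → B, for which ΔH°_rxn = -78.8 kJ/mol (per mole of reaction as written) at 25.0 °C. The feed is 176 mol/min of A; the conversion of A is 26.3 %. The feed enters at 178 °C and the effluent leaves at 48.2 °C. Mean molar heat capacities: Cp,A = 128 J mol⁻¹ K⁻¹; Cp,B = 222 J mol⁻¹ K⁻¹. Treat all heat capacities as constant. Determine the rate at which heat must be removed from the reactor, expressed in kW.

Q_out = 79.4 kW

Extent of reaction ξ = 0.263 × 176 / 2 = 23.144 mol/min
Reaction term: ξ·ΔH°_rxn = 23.144 × -78.8 = -1823.7 kJ/min
Sensible, feed 178→25 °C: -3446.8 kJ/min
Outlet flows (mol/min): A 129.71, B 23.144
Sensible, products 25→48.2 °C: 504.39 kJ/min
Q = ΔH = -4766.1 kJ/min = -79.436 kW
Heat removed = 79.436 kW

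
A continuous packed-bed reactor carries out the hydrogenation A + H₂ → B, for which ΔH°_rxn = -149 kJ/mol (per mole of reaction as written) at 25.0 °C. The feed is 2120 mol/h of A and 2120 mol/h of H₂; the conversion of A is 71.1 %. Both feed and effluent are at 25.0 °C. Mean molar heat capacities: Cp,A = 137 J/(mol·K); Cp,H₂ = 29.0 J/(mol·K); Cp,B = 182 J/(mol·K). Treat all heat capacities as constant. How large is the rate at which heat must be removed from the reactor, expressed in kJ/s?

Q_out = 62.4 kJ/s

Extent of reaction ξ = 0.711 × 2120 = 1507.3 mol/h
Reaction term: ξ·ΔH°_rxn = 1507.3 × -149 = -224590 kJ/h
Q = ΔH = -224590 kJ/h = -62.386 kW
Heat removed = 62.386 kJ/s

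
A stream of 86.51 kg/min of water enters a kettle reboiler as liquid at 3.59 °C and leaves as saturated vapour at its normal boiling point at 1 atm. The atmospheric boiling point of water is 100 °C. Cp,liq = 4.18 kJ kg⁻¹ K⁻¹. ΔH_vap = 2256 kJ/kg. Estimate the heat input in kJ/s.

liquid 3.59→100 °C: 402.99 kJ/kg
vaporisation at 100 °C: 2256 kJ/kg
Δh = 402.99 + 2256 = 2659 kJ/kg
Q = ṁ·Δh = 86.51 kg/min × 2659 kJ/kg = 230030 kJ/min
|Q| = 3833.8 kW

Q = 3830 kJ/s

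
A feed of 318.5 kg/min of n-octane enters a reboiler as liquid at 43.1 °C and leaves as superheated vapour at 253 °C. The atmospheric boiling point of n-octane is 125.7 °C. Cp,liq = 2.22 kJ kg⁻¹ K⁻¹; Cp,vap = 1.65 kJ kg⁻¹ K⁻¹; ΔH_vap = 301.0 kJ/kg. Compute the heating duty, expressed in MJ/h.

liquid 43.1→125.7 °C: 183.37 kJ/kg
vaporisation at 125.7 °C: 301 kJ/kg
vapour 125.7→253 °C: 210.04 kJ/kg
Δh = 183.37 + 301 + 210.04 = 694.42 kJ/kg
Q = ṁ·Δh = 318.5 kg/min × 694.42 kJ/kg = 221170 kJ/min
|Q| = 3686.2 kW = 13270 MJ/h

Q = 13300 MJ/h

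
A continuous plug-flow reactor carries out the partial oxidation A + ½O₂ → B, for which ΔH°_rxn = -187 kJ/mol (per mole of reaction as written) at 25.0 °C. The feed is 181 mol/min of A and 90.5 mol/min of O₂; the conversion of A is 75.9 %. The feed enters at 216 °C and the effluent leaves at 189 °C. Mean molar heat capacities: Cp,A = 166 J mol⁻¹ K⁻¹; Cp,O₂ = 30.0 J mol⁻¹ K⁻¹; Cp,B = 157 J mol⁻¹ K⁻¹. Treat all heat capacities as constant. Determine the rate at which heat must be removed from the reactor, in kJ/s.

Q_out = 452 kJ/s

Extent of reaction ξ = 0.759 × 181 = 137.38 mol/min
Reaction term: ξ·ΔH°_rxn = 137.38 × -187 = -25690 kJ/min
Sensible, feed 216→25 °C: -6257.4 kJ/min
Outlet flows (mol/min): A 43.621, O₂ 21.811, B 137.38
Sensible, products 25→189 °C: 4832.1 kJ/min
Q = ΔH = -27115 kJ/min = -451.92 kW
Heat removed = 451.92 kJ/s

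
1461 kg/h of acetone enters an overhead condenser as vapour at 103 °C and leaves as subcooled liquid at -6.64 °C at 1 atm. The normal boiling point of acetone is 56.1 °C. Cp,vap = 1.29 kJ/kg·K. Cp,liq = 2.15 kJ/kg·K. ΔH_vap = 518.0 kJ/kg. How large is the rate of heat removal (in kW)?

Q_c = 290 kW

vapour 103→56.1 °C: -60.501 kJ/kg
condensation at 56.1 °C: -518 kJ/kg
liquid 56.1→-6.64 °C: -134.89 kJ/kg
Δh = -60.501 + -518 + -134.89 = -713.39 kJ/kg
Q = ṁ·Δh = 1461 kg/h × -713.39 kJ/kg = -1.0423e+06 kJ/h
|Q| = 289.52 kW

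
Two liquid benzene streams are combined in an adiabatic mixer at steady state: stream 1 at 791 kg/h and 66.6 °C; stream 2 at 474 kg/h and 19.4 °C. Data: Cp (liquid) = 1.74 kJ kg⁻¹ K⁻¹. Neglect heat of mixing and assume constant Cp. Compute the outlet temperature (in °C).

T_out = 48.9 °C

No heat crosses the boundary, so H_out = H_in.
T_out = Σ ṁᵢCp,ᵢTᵢ / Σ ṁᵢCp,ᵢ
      = 107660 / 2201.1 = 48.914 °C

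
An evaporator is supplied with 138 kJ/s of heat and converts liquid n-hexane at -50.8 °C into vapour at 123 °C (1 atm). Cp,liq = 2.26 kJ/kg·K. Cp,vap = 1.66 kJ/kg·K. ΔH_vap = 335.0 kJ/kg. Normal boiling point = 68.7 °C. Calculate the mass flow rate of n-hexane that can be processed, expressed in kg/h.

ṁ = 715 kg/h

Δh = 2.26×(68.7−-50.8) + 335.0 + 1.66×(123−68.7) = 695.21 kJ/kg
Q = 138 kJ/s = 138 kJ/s = 496800 kJ/h
ṁ = Q/Δh = 496800 / 695.21 = 714.61 kg/h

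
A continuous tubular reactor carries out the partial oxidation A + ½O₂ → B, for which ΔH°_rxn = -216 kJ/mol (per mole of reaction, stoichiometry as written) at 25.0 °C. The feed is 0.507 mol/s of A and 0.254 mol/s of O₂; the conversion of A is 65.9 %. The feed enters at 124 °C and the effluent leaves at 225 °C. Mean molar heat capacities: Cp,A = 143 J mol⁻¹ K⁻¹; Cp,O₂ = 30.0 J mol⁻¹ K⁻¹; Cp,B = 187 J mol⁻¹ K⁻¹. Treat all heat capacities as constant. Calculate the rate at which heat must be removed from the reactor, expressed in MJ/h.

Extent of reaction ξ = 0.659 × 0.507 = 0.33411 mol/s
Reaction term: ξ·ΔH°_rxn = 0.33411 × -216 = -72.168 kJ/s
Sensible, feed 124→25 °C: -7.932 kJ/s
Outlet flows (mol/s): A 0.17289, O₂ 0.086944, B 0.33411
Sensible, products 25→225 °C: 17.962 kJ/s
Q = ΔH = -62.138 kJ/s = -62.138 kW
Heat removed = 223.7 MJ/h

Q_out = 224 MJ/h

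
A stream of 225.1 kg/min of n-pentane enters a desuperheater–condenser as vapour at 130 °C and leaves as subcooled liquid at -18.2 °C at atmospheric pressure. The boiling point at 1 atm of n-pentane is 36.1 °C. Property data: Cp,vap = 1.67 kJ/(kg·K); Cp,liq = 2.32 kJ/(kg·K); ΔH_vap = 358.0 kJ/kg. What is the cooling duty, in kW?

vapour 130→36.1 °C: -156.81 kJ/kg
condensation at 36.1 °C: -358 kJ/kg
liquid 36.1→-18.2 °C: -125.98 kJ/kg
Δh = -156.81 + -358 + -125.98 = -640.79 kJ/kg
Q = ṁ·Δh = 225.1 kg/min × -640.79 kJ/kg = -144240 kJ/min
|Q| = 2404 kW

Q_c = 2400 kW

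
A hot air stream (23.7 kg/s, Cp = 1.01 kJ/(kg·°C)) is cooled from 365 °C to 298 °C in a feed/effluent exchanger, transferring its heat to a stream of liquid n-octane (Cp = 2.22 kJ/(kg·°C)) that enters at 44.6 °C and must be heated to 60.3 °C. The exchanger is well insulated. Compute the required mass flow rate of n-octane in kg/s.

ṁ_c = 46.0 kg/s

Heat released by hot stream: Q = 23.7 × 1.01 × (365 − 298) = 1603.8 kJ/s
Energy balance on cold side (adiabatic exchanger): Q = ṁ_c·Cp_c·(T_c,out − T_c,in)
ṁ_c = 1603.8 / [2.22 × (60.3 − 44.6)] = 46.014 kg/s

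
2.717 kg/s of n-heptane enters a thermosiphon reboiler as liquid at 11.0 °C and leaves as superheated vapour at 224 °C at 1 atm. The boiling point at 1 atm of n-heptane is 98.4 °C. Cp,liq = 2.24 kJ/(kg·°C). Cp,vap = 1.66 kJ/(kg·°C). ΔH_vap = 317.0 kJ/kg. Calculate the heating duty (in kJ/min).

Q = 118000 kJ/min

liquid 11.0→98.4 °C: 195.78 kJ/kg
vaporisation at 98.4 °C: 317 kJ/kg
vapour 98.4→224 °C: 208.5 kJ/kg
Δh = 195.78 + 317 + 208.5 = 721.27 kJ/kg
Q = ṁ·Δh = 2.717 kg/s × 721.27 kJ/kg = 1959.7 kJ/s
|Q| = 1959.7 kW = 117580 kJ/min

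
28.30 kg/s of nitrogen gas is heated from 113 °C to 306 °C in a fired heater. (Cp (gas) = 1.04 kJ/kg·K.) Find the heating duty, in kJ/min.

Q = 341000 kJ/min

Q = ṁ·Cp·ΔT = 28.30 × 1.04 × (306 − 113) = 5680.4 kJ/s
Heating duty = 340820 kJ/min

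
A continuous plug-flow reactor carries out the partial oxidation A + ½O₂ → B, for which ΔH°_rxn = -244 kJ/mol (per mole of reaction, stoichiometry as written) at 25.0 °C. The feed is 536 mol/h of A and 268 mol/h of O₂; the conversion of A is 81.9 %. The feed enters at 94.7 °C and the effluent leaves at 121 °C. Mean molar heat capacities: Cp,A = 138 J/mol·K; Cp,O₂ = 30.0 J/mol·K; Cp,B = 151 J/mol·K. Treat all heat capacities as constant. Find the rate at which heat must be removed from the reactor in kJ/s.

Extent of reaction ξ = 0.819 × 536 = 438.98 mol/h
Reaction term: ξ·ΔH°_rxn = 438.98 × -244 = -107110 kJ/h
Sensible, feed 94.7→25 °C: -5716 kJ/h
Outlet flows (mol/h): A 97.016, O₂ 48.508, B 438.98
Sensible, products 25→121 °C: 7788.5 kJ/h
Q = ΔH = -105040 kJ/h = -29.178 kW
Heat removed = 29.178 kJ/s

Q_out = 29.2 kJ/s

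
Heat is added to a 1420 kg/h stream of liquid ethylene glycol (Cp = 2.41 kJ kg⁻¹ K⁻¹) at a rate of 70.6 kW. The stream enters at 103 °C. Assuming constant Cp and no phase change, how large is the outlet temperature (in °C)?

T_out = 177 °C

Q = 70.6 kW = 254160 kJ/h
ΔT = Q/(ṁ·Cp) = 254160/(1420×2.41) = 74.268 K
T_out = 103 + 74.268 = 177.27 °C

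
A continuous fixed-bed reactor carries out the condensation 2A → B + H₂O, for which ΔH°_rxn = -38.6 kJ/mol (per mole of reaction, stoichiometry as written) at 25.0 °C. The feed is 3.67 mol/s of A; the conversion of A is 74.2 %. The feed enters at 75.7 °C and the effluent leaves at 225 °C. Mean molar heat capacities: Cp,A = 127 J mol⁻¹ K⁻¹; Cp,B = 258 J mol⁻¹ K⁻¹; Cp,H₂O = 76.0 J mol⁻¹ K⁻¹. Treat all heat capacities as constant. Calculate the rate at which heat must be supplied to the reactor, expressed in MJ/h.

Q_in = 140 MJ/h

Extent of reaction ξ = 0.742 × 3.67 / 2 = 1.3616 mol/s
Reaction term: ξ·ΔH°_rxn = 1.3616 × -38.6 = -52.557 kJ/s
Sensible, feed 75.7→25 °C: -23.631 kJ/s
Outlet flows (mol/s): A 0.94686, B 1.3616, H₂O 1.3616
Sensible, products 25→225 °C: 115 kJ/s
Q = ΔH = 38.816 kJ/s = 38.816 kW
Heat supplied = 139.74 MJ/h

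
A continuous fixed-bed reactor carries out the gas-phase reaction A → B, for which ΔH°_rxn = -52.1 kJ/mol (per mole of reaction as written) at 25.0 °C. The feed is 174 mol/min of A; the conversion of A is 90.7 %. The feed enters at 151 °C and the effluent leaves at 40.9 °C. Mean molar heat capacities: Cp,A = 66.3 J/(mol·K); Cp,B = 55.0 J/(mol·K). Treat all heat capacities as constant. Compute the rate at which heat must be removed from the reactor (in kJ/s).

Q_out = 159 kJ/s

Extent of reaction ξ = 0.907 × 174 = 157.82 mol/min
Reaction term: ξ·ΔH°_rxn = 157.82 × -52.1 = -8222.3 kJ/min
Sensible, feed 151→25 °C: -1453.6 kJ/min
Outlet flows (mol/min): A 16.182, B 157.82
Sensible, products 25→40.9 °C: 155.07 kJ/min
Q = ΔH = -9520.8 kJ/min = -158.68 kW
Heat removed = 158.68 kJ/s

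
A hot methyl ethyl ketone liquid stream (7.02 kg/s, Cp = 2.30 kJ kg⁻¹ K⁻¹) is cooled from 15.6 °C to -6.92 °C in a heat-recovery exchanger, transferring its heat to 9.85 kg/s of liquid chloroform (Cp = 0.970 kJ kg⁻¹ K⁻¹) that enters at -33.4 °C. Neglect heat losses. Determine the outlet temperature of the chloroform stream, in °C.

Heat released by hot stream: Q = 7.02 × 2.30 × (15.6 − -6.92) = 363.61 kJ/s
Energy balance on cold side (adiabatic exchanger): Q = ṁ_c·Cp_c·(T_c,out − T_c,in)
T_c,out = -33.4 + 363.61/(9.85 × 0.970) = 4.6562 °C

T_c,out = 4.66 °C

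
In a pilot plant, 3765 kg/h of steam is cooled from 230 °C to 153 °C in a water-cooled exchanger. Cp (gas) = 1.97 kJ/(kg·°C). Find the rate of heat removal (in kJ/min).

Q_c = 9520 kJ/min

Q = ṁ·Cp·ΔT = 3765 × 1.97 × (153 − 230) = -571110 kJ/h
Converting: 571110 / 3600 s = 158.64 kW
Cooling duty = 9518.5 kJ/min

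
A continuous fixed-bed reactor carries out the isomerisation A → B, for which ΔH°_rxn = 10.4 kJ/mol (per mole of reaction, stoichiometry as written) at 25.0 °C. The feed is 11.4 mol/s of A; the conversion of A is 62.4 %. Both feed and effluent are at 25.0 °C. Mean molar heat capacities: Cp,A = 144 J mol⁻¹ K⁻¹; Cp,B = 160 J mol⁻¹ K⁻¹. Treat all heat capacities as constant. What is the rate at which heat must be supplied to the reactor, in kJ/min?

Extent of reaction ξ = 0.624 × 11.4 = 7.1136 mol/s
Reaction term: ξ·ΔH°_rxn = 7.1136 × 10.4 = 73.981 kJ/s
Q = ΔH = 73.981 kJ/s = 73.981 kW
Heat supplied = 4438.9 kJ/min

Q_in = 4440 kJ/min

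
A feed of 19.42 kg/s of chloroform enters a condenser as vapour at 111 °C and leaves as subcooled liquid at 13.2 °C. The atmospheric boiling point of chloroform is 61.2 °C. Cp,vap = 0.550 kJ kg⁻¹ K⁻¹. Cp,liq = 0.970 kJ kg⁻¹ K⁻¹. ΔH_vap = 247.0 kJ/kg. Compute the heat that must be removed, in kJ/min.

vapour 111→61.2 °C: -27.39 kJ/kg
condensation at 61.2 °C: -247 kJ/kg
liquid 61.2→13.2 °C: -46.56 kJ/kg
Δh = -27.39 + -247 + -46.56 = -320.95 kJ/kg
Q = ṁ·Δh = 19.42 kg/s × -320.95 kJ/kg = -6232.8 kJ/s
|Q| = 6232.8 kW = 373970 kJ/min

Q_c = 374000 kJ/min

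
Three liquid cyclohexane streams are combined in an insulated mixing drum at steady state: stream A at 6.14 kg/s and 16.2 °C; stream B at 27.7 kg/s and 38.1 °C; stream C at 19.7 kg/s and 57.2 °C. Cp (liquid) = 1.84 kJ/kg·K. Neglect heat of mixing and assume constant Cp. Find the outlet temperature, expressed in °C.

Adiabatic, steady state ⇒ Σ ṁᵢCp,ᵢ(T_out − Tᵢ) = 0
T_out = Σ ṁᵢCp,ᵢTᵢ / Σ ṁᵢCp,ᵢ
      = 4198.3 / 98.514 = 42.616 °C

T_out = 42.6 °C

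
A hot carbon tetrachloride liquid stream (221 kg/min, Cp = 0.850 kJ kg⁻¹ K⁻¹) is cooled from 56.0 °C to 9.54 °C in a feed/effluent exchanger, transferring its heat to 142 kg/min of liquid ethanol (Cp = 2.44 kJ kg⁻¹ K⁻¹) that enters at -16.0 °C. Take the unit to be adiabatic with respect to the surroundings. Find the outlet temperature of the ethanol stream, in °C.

Heat released by hot stream: Q = 221 × 0.850 × (56.0 − 9.54) = 8727.5 kJ/min
Energy balance on cold side (adiabatic exchanger): Q = ṁ_c·Cp_c·(T_c,out − T_c,in)
T_c,out = -16.0 + 8727.5/(142 × 2.44) = 9.1891 °C

T_c,out = 9.19 °C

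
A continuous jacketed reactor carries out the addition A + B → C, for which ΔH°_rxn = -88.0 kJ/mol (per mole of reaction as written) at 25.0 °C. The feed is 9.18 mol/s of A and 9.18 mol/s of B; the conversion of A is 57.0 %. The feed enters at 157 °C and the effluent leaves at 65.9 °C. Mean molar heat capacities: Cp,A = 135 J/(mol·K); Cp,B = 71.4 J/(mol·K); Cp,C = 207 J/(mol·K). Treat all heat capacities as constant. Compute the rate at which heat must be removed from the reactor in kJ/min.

Q_out = 38000 kJ/min

Extent of reaction ξ = 0.570 × 9.18 = 5.2326 mol/s
Reaction term: ξ·ΔH°_rxn = 5.2326 × -88.0 = -460.47 kJ/s
Sensible, feed 157→25 °C: -250.11 kJ/s
Outlet flows (mol/s): A 3.9474, B 3.9474, C 5.2326
Sensible, products 25→65.9 °C: 77.624 kJ/s
Q = ΔH = -632.95 kJ/s = -632.95 kW
Heat removed = 37977 kJ/min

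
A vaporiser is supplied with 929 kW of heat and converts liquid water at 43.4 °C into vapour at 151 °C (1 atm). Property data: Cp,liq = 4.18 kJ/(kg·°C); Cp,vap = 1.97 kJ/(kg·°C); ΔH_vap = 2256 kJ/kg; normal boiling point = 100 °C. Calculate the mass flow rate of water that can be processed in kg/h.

ṁ = 1290 kg/h

Δh = 4.18×(100−43.4) + 2256 + 1.97×(151−100) = 2593.1 kJ/kg
Q = 929 kW = 929 kJ/s = 3.3444e+06 kJ/h
ṁ = Q/Δh = 3.3444e+06 / 2593.1 = 1289.8 kg/h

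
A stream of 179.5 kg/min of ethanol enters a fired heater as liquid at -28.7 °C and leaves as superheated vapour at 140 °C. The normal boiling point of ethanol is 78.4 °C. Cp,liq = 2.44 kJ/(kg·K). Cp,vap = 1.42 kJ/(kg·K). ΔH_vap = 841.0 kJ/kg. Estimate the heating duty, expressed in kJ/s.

Q = 3560 kJ/s

liquid -28.7→78.4 °C: 261.32 kJ/kg
vaporisation at 78.4 °C: 841 kJ/kg
vapour 78.4→140 °C: 87.472 kJ/kg
Δh = 261.32 + 841 + 87.472 = 1189.8 kJ/kg
Q = ṁ·Δh = 179.5 kg/min × 1189.8 kJ/kg = 213570 kJ/min
|Q| = 3559.5 kW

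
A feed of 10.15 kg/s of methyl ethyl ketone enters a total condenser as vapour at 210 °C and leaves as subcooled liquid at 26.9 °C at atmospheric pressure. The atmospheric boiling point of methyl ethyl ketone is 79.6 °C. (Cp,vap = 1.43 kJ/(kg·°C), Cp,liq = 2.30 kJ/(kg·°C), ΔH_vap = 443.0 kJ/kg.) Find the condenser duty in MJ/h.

vapour 210→79.6 °C: -186.47 kJ/kg
condensation at 79.6 °C: -443 kJ/kg
liquid 79.6→26.9 °C: -121.21 kJ/kg
Δh = -186.47 + -443 + -121.21 = -750.68 kJ/kg
Q = ṁ·Δh = 10.15 kg/s × -750.68 kJ/kg = -7619.4 kJ/s
|Q| = 7619.4 kW = 27430 MJ/h

Q_c = 27400 MJ/h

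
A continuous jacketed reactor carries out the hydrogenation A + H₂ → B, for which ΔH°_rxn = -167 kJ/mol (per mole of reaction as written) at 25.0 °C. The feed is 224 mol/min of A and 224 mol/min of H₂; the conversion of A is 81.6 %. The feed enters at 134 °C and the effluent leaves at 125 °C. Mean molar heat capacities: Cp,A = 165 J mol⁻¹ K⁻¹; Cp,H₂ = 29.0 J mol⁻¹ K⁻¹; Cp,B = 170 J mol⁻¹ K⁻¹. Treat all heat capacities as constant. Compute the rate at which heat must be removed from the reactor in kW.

Q_out = 523 kW

Extent of reaction ξ = 0.816 × 224 = 182.78 mol/min
Reaction term: ξ·ΔH°_rxn = 182.78 × -167 = -30525 kJ/min
Sensible, feed 134→25 °C: -4736.7 kJ/min
Outlet flows (mol/min): A 41.216, H₂ 41.216, B 182.78
Sensible, products 25→125 °C: 3906.9 kJ/min
Q = ΔH = -31355 kJ/min = -522.58 kW
Heat removed = 522.58 kW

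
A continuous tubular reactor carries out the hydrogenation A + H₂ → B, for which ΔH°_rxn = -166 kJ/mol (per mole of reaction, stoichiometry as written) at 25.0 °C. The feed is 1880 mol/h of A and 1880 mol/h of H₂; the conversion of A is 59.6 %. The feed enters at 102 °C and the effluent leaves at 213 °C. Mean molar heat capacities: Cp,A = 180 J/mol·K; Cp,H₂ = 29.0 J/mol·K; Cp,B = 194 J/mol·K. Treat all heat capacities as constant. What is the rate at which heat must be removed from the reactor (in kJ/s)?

Q_out = 40.4 kJ/s

Extent of reaction ξ = 0.596 × 1880 = 1120.5 mol/h
Reaction term: ξ·ΔH°_rxn = 1120.5 × -166 = -186000 kJ/h
Sensible, feed 102→25 °C: -30255 kJ/h
Outlet flows (mol/h): A 759.52, H₂ 759.52, B 1120.5
Sensible, products 25→213 °C: 70709 kJ/h
Q = ΔH = -145550 kJ/h = -40.429 kW
Heat removed = 40.429 kJ/s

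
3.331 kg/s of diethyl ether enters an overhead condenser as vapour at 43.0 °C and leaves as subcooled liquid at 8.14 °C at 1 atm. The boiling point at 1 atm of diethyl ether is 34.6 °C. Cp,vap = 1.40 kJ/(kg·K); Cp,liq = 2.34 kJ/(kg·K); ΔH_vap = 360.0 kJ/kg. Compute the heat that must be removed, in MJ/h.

vapour 43.0→34.6 °C: -11.76 kJ/kg
condensation at 34.6 °C: -360 kJ/kg
liquid 34.6→8.14 °C: -61.916 kJ/kg
Δh = -11.76 + -360 + -61.916 = -433.68 kJ/kg
Q = ṁ·Δh = 3.331 kg/s × -433.68 kJ/kg = -1444.6 kJ/s
|Q| = 1444.6 kW = 5200.5 MJ/h

Q_c = 5200 MJ/h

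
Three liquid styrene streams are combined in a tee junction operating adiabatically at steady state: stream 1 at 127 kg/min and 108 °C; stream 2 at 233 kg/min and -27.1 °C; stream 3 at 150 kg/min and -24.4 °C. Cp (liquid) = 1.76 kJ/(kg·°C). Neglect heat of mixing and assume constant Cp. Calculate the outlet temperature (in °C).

No heat crosses the boundary, so H_out = H_in.
T_out = Σ ṁᵢCp,ᵢTᵢ / Σ ṁᵢCp,ᵢ
      = 6585.4 / 897.6 = 7.3367 °C

T_out = 7.34 °C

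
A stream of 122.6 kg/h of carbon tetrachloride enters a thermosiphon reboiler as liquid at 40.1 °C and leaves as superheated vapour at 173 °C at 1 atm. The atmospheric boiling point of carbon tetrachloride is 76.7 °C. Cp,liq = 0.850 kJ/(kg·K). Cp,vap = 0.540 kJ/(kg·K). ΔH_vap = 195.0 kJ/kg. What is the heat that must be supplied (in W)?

liquid 40.1→76.7 °C: 31.11 kJ/kg
vaporisation at 76.7 °C: 195 kJ/kg
vapour 76.7→173 °C: 52.002 kJ/kg
Δh = 31.11 + 195 + 52.002 = 278.11 kJ/kg
Q = ṁ·Δh = 122.6 kg/h × 278.11 kJ/kg = 34097 kJ/h
|Q| = 9.4713 kW = 9471.3 W

Q = 9470 W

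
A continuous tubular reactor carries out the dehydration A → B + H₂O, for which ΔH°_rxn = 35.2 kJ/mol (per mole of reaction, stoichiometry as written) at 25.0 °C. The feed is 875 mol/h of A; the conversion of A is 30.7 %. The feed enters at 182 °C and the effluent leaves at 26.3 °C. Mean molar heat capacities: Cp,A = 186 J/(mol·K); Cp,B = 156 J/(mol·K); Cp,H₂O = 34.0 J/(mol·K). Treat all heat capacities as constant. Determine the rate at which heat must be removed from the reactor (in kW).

Q_out = 4.41 kW

Extent of reaction ξ = 0.307 × 875 = 268.62 mol/h
Reaction term: ξ·ΔH°_rxn = 268.62 × 35.2 = 9455.6 kJ/h
Sensible, feed 182→25 °C: -25552 kJ/h
Outlet flows (mol/h): A 606.38, B 268.62, H₂O 268.62
Sensible, products 25→26.3 °C: 212.97 kJ/h
Q = ΔH = -15883 kJ/h = -4.412 kW
Heat removed = 4.412 kW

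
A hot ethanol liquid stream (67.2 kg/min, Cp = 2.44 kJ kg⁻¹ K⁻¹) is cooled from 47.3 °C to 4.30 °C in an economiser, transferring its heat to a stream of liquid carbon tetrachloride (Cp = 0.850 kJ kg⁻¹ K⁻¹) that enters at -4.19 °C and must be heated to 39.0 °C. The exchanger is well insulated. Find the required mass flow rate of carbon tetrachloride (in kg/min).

ṁ_c = 192 kg/min

Heat released by hot stream: Q = 67.2 × 2.44 × (47.3 − 4.30) = 7050.6 kJ/min
Energy balance on cold side (adiabatic exchanger): Q = ṁ_c·Cp_c·(T_c,out − T_c,in)
ṁ_c = 7050.6 / [0.850 × (39.0 − -4.19)] = 192.05 kg/min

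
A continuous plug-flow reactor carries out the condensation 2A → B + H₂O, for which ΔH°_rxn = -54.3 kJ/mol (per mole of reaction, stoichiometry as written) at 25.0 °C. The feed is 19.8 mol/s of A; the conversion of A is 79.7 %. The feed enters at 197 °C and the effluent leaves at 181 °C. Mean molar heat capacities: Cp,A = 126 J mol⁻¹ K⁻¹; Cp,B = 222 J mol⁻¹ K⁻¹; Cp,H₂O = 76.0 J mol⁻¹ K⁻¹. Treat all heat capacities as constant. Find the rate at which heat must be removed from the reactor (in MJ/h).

Q_out = 1480 MJ/h

Extent of reaction ξ = 0.797 × 19.8 / 2 = 7.8903 mol/s
Reaction term: ξ·ΔH°_rxn = 7.8903 × -54.3 = -428.44 kJ/s
Sensible, feed 197→25 °C: -429.11 kJ/s
Outlet flows (mol/s): A 4.0194, B 7.8903, H₂O 7.8903
Sensible, products 25→181 °C: 445.81 kJ/s
Q = ΔH = -411.74 kJ/s = -411.74 kW
Heat removed = 1482.3 MJ/h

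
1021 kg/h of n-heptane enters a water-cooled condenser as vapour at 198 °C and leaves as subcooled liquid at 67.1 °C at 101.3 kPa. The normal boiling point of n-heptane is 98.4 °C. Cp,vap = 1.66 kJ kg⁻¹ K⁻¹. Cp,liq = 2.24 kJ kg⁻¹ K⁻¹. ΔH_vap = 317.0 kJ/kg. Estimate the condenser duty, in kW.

Q_c = 157 kW

vapour 198→98.4 °C: -165.34 kJ/kg
condensation at 98.4 °C: -317 kJ/kg
liquid 98.4→67.1 °C: -70.112 kJ/kg
Δh = -165.34 + -317 + -70.112 = -552.45 kJ/kg
Q = ṁ·Δh = 1021 kg/h × -552.45 kJ/kg = -564050 kJ/h
|Q| = 156.68 kW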